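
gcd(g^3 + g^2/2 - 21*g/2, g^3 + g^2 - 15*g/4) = g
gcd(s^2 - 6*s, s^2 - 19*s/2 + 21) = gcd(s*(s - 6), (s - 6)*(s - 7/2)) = s - 6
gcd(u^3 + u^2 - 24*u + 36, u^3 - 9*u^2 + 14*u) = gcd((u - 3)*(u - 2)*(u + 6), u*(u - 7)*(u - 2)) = u - 2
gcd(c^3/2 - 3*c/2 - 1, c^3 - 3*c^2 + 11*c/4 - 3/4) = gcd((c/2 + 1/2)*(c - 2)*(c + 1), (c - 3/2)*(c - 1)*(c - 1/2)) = 1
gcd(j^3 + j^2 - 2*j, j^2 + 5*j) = j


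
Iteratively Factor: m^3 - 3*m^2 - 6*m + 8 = (m - 4)*(m^2 + m - 2) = (m - 4)*(m + 2)*(m - 1)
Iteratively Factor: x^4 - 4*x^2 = (x - 2)*(x^3 + 2*x^2) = x*(x - 2)*(x^2 + 2*x) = x^2*(x - 2)*(x + 2)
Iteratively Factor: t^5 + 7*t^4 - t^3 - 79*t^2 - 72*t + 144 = (t - 3)*(t^4 + 10*t^3 + 29*t^2 + 8*t - 48) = (t - 3)*(t - 1)*(t^3 + 11*t^2 + 40*t + 48) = (t - 3)*(t - 1)*(t + 4)*(t^2 + 7*t + 12) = (t - 3)*(t - 1)*(t + 4)^2*(t + 3)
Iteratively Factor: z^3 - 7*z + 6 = (z - 2)*(z^2 + 2*z - 3) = (z - 2)*(z + 3)*(z - 1)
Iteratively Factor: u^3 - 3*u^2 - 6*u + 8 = (u + 2)*(u^2 - 5*u + 4) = (u - 4)*(u + 2)*(u - 1)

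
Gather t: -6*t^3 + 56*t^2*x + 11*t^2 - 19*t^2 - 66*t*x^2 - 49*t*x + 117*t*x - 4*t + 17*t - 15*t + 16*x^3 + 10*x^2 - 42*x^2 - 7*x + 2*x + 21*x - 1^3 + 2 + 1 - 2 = -6*t^3 + t^2*(56*x - 8) + t*(-66*x^2 + 68*x - 2) + 16*x^3 - 32*x^2 + 16*x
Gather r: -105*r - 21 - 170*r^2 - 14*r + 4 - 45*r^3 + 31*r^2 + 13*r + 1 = -45*r^3 - 139*r^2 - 106*r - 16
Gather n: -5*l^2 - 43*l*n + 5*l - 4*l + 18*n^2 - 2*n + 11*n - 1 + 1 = -5*l^2 + l + 18*n^2 + n*(9 - 43*l)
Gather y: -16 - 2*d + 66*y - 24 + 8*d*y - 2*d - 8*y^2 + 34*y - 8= -4*d - 8*y^2 + y*(8*d + 100) - 48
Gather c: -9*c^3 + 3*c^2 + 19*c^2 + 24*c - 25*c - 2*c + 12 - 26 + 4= -9*c^3 + 22*c^2 - 3*c - 10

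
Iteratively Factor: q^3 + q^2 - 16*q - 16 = (q - 4)*(q^2 + 5*q + 4) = (q - 4)*(q + 1)*(q + 4)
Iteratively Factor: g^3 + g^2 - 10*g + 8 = (g - 1)*(g^2 + 2*g - 8) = (g - 1)*(g + 4)*(g - 2)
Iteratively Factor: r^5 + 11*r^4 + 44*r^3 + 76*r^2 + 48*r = (r + 2)*(r^4 + 9*r^3 + 26*r^2 + 24*r) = r*(r + 2)*(r^3 + 9*r^2 + 26*r + 24) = r*(r + 2)*(r + 3)*(r^2 + 6*r + 8) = r*(r + 2)^2*(r + 3)*(r + 4)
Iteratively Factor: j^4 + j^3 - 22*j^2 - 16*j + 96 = (j + 4)*(j^3 - 3*j^2 - 10*j + 24) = (j - 2)*(j + 4)*(j^2 - j - 12) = (j - 2)*(j + 3)*(j + 4)*(j - 4)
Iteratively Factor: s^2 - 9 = (s + 3)*(s - 3)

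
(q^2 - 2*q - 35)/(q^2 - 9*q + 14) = (q + 5)/(q - 2)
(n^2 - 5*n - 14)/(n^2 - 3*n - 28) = (n + 2)/(n + 4)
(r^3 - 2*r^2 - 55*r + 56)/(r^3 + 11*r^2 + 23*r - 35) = (r - 8)/(r + 5)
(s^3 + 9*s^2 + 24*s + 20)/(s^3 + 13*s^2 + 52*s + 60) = (s + 2)/(s + 6)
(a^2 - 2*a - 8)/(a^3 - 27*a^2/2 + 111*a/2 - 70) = 2*(a + 2)/(2*a^2 - 19*a + 35)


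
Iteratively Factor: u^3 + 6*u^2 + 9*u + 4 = (u + 1)*(u^2 + 5*u + 4) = (u + 1)^2*(u + 4)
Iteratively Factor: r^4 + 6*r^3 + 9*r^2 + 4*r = (r)*(r^3 + 6*r^2 + 9*r + 4) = r*(r + 4)*(r^2 + 2*r + 1) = r*(r + 1)*(r + 4)*(r + 1)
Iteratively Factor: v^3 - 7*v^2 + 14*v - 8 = (v - 4)*(v^2 - 3*v + 2) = (v - 4)*(v - 1)*(v - 2)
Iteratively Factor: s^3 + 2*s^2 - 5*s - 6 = (s - 2)*(s^2 + 4*s + 3) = (s - 2)*(s + 1)*(s + 3)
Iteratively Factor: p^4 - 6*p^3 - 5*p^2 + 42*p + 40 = (p - 5)*(p^3 - p^2 - 10*p - 8) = (p - 5)*(p + 2)*(p^2 - 3*p - 4) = (p - 5)*(p + 1)*(p + 2)*(p - 4)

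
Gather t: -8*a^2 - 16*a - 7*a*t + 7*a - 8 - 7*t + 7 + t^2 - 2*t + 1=-8*a^2 - 9*a + t^2 + t*(-7*a - 9)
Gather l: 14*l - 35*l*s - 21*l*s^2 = l*(-21*s^2 - 35*s + 14)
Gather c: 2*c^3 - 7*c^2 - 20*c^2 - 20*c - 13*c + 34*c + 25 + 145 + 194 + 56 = 2*c^3 - 27*c^2 + c + 420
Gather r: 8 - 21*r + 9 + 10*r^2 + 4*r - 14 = 10*r^2 - 17*r + 3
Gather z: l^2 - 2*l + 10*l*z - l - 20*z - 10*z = l^2 - 3*l + z*(10*l - 30)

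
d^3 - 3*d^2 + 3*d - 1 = (d - 1)^3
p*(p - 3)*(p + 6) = p^3 + 3*p^2 - 18*p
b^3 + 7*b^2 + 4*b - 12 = (b - 1)*(b + 2)*(b + 6)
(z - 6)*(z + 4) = z^2 - 2*z - 24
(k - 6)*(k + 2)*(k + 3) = k^3 - k^2 - 24*k - 36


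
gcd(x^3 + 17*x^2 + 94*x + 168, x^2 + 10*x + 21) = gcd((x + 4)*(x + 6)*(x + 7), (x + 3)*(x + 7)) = x + 7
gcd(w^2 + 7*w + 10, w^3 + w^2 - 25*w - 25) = w + 5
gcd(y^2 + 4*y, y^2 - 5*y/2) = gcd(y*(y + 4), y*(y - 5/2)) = y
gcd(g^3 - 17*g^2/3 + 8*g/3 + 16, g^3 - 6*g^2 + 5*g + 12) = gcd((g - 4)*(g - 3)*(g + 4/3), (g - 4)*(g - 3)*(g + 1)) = g^2 - 7*g + 12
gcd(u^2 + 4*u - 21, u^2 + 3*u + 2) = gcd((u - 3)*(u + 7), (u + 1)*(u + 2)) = 1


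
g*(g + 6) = g^2 + 6*g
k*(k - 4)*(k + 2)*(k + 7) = k^4 + 5*k^3 - 22*k^2 - 56*k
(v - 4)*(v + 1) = v^2 - 3*v - 4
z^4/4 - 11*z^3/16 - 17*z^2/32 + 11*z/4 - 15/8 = (z/4 + 1/2)*(z - 2)*(z - 3/2)*(z - 5/4)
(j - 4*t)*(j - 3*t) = j^2 - 7*j*t + 12*t^2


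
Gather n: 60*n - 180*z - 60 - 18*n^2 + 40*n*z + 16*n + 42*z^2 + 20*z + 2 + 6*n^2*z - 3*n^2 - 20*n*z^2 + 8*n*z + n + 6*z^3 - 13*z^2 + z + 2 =n^2*(6*z - 21) + n*(-20*z^2 + 48*z + 77) + 6*z^3 + 29*z^2 - 159*z - 56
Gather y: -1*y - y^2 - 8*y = -y^2 - 9*y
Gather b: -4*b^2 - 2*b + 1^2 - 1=-4*b^2 - 2*b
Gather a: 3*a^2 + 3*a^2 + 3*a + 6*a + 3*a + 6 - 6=6*a^2 + 12*a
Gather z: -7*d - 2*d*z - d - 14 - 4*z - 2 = -8*d + z*(-2*d - 4) - 16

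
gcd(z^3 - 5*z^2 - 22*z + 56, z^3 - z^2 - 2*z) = z - 2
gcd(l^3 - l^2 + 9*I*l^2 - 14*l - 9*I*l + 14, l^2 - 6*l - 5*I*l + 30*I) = 1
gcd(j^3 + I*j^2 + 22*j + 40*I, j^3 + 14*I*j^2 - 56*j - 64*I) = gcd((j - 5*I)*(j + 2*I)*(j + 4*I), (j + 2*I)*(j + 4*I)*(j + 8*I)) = j^2 + 6*I*j - 8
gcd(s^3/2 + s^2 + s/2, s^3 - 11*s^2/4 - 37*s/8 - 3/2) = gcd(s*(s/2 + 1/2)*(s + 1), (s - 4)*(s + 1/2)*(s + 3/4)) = 1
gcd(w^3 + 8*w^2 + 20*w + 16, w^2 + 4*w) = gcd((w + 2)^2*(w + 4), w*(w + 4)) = w + 4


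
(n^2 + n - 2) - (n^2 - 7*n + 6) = 8*n - 8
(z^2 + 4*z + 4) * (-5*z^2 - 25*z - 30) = -5*z^4 - 45*z^3 - 150*z^2 - 220*z - 120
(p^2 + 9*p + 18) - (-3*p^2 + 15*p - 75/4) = 4*p^2 - 6*p + 147/4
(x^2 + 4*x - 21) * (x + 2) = x^3 + 6*x^2 - 13*x - 42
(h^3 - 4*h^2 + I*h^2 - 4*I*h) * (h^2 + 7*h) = h^5 + 3*h^4 + I*h^4 - 28*h^3 + 3*I*h^3 - 28*I*h^2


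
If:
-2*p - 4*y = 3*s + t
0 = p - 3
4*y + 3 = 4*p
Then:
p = 3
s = -t/3 - 5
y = 9/4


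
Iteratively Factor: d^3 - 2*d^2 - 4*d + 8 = (d - 2)*(d^2 - 4) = (d - 2)*(d + 2)*(d - 2)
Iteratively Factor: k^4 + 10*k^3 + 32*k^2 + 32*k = (k + 4)*(k^3 + 6*k^2 + 8*k) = (k + 2)*(k + 4)*(k^2 + 4*k) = (k + 2)*(k + 4)^2*(k)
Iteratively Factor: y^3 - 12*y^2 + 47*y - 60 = (y - 4)*(y^2 - 8*y + 15) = (y - 5)*(y - 4)*(y - 3)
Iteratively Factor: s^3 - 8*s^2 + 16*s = (s - 4)*(s^2 - 4*s) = s*(s - 4)*(s - 4)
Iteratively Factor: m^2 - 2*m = (m - 2)*(m)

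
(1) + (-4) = -3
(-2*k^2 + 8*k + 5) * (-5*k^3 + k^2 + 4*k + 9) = 10*k^5 - 42*k^4 - 25*k^3 + 19*k^2 + 92*k + 45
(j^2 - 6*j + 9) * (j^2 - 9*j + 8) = j^4 - 15*j^3 + 71*j^2 - 129*j + 72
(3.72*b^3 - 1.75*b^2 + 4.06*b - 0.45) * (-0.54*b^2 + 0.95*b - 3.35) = -2.0088*b^5 + 4.479*b^4 - 16.3169*b^3 + 9.9625*b^2 - 14.0285*b + 1.5075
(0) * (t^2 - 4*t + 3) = 0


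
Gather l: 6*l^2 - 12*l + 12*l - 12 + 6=6*l^2 - 6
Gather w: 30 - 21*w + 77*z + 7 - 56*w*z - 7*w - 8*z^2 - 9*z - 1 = w*(-56*z - 28) - 8*z^2 + 68*z + 36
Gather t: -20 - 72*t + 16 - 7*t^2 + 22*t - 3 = -7*t^2 - 50*t - 7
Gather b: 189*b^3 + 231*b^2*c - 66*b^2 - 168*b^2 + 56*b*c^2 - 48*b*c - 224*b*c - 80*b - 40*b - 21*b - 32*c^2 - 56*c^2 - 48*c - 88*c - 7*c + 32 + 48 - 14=189*b^3 + b^2*(231*c - 234) + b*(56*c^2 - 272*c - 141) - 88*c^2 - 143*c + 66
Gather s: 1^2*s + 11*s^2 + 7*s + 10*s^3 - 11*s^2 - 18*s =10*s^3 - 10*s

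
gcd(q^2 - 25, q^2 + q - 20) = q + 5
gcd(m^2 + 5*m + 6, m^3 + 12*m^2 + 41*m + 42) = m^2 + 5*m + 6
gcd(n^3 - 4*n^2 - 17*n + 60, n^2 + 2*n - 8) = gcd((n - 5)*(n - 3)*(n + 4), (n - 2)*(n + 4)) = n + 4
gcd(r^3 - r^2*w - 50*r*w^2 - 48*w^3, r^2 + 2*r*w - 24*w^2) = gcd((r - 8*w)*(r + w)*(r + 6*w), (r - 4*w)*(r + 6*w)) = r + 6*w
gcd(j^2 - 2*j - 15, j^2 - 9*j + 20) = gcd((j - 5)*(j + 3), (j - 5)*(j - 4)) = j - 5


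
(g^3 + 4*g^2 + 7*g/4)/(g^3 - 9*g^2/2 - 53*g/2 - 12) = g*(2*g + 7)/(2*(g^2 - 5*g - 24))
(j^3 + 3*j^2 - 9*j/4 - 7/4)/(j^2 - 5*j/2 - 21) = (2*j^2 - j - 1)/(2*(j - 6))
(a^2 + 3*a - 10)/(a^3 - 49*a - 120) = (a - 2)/(a^2 - 5*a - 24)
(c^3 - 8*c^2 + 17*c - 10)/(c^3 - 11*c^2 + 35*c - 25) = (c - 2)/(c - 5)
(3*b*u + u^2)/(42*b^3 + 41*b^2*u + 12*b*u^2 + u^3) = u/(14*b^2 + 9*b*u + u^2)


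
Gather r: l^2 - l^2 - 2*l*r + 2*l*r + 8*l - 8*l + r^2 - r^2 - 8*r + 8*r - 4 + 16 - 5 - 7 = 0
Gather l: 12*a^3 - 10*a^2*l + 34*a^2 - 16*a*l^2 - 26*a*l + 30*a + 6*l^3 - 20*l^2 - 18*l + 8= 12*a^3 + 34*a^2 + 30*a + 6*l^3 + l^2*(-16*a - 20) + l*(-10*a^2 - 26*a - 18) + 8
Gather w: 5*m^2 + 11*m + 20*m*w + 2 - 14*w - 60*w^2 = 5*m^2 + 11*m - 60*w^2 + w*(20*m - 14) + 2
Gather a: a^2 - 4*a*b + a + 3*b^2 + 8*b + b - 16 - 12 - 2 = a^2 + a*(1 - 4*b) + 3*b^2 + 9*b - 30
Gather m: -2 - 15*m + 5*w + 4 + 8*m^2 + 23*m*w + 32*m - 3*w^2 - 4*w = 8*m^2 + m*(23*w + 17) - 3*w^2 + w + 2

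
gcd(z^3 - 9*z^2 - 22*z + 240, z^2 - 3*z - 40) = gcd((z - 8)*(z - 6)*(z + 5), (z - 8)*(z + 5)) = z^2 - 3*z - 40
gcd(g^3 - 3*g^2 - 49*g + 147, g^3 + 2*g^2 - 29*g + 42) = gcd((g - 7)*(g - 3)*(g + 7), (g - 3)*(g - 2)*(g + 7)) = g^2 + 4*g - 21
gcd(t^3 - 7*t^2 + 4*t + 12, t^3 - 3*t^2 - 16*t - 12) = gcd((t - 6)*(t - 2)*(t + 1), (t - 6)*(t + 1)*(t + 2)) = t^2 - 5*t - 6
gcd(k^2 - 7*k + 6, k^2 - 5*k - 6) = k - 6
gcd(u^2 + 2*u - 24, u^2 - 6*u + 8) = u - 4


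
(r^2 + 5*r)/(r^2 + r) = (r + 5)/(r + 1)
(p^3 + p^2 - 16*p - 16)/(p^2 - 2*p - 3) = (p^2 - 16)/(p - 3)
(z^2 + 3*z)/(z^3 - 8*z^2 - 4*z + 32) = z*(z + 3)/(z^3 - 8*z^2 - 4*z + 32)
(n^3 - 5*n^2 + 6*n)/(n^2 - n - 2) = n*(n - 3)/(n + 1)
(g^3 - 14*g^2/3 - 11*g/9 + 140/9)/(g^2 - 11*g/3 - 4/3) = (9*g^2 - 6*g - 35)/(3*(3*g + 1))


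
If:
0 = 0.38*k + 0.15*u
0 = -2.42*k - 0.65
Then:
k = -0.27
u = 0.68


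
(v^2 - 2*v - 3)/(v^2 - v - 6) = (v + 1)/(v + 2)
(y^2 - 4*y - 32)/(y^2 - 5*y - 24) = (y + 4)/(y + 3)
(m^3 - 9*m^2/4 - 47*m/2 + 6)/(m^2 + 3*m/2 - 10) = (4*m^2 - 25*m + 6)/(2*(2*m - 5))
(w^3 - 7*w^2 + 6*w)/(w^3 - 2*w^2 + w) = (w - 6)/(w - 1)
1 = 1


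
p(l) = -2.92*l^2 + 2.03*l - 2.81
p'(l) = 2.03 - 5.84*l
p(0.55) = -2.58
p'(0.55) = -1.18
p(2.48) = -15.73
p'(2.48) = -12.45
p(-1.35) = -10.87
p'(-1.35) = 9.91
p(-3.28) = -40.88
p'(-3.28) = 21.19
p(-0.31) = -3.72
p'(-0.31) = 3.84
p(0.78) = -3.00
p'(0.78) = -2.53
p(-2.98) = -34.79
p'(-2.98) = 19.43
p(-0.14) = -3.15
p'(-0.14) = 2.85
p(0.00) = -2.81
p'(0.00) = 2.03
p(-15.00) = -690.26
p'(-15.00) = 89.63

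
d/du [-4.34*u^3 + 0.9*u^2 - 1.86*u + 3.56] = -13.02*u^2 + 1.8*u - 1.86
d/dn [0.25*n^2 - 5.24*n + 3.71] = 0.5*n - 5.24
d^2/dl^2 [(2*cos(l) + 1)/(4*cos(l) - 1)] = 6*(4*sin(l)^2 - cos(l) + 4)/(4*cos(l) - 1)^3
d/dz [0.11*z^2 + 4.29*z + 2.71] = 0.22*z + 4.29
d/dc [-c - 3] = -1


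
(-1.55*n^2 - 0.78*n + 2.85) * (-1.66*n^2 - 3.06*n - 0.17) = 2.573*n^4 + 6.0378*n^3 - 2.0807*n^2 - 8.5884*n - 0.4845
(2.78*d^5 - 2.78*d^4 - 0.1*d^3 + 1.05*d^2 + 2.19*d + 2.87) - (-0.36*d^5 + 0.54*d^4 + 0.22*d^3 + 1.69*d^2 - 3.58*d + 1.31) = 3.14*d^5 - 3.32*d^4 - 0.32*d^3 - 0.64*d^2 + 5.77*d + 1.56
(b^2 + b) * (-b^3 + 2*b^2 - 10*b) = -b^5 + b^4 - 8*b^3 - 10*b^2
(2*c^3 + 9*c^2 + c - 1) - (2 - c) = 2*c^3 + 9*c^2 + 2*c - 3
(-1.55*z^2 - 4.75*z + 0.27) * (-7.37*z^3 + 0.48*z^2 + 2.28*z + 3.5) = 11.4235*z^5 + 34.2635*z^4 - 7.8039*z^3 - 16.1254*z^2 - 16.0094*z + 0.945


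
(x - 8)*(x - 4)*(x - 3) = x^3 - 15*x^2 + 68*x - 96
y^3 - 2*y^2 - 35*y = y*(y - 7)*(y + 5)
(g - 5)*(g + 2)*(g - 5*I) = g^3 - 3*g^2 - 5*I*g^2 - 10*g + 15*I*g + 50*I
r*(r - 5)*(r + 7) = r^3 + 2*r^2 - 35*r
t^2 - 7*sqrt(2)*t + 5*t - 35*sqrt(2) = (t + 5)*(t - 7*sqrt(2))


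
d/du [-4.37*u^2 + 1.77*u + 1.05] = 1.77 - 8.74*u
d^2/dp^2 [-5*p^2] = -10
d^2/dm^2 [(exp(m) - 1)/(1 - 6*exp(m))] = (30*exp(m) + 5)*exp(m)/(216*exp(3*m) - 108*exp(2*m) + 18*exp(m) - 1)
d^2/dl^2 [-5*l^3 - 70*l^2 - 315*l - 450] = -30*l - 140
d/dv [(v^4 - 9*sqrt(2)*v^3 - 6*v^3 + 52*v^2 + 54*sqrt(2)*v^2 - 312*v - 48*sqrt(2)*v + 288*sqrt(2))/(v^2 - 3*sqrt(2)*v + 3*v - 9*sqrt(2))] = (2*v^5 - 18*sqrt(2)*v^4 + 3*v^4 - 54*sqrt(2)*v^3 + 72*v^3 + 216*sqrt(2)*v^2 + 630*v^2 - 1512*sqrt(2)*v - 1944*v + 2592 + 1944*sqrt(2))/(v^4 - 6*sqrt(2)*v^3 + 6*v^3 - 36*sqrt(2)*v^2 + 27*v^2 - 54*sqrt(2)*v + 108*v + 162)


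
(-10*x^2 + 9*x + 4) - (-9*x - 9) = -10*x^2 + 18*x + 13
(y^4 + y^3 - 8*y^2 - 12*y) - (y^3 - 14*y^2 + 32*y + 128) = y^4 + 6*y^2 - 44*y - 128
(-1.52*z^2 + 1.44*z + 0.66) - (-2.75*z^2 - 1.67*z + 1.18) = 1.23*z^2 + 3.11*z - 0.52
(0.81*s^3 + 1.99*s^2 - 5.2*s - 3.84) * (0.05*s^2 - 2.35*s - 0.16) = 0.0405*s^5 - 1.804*s^4 - 5.0661*s^3 + 11.7096*s^2 + 9.856*s + 0.6144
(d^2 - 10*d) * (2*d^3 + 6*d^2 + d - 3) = 2*d^5 - 14*d^4 - 59*d^3 - 13*d^2 + 30*d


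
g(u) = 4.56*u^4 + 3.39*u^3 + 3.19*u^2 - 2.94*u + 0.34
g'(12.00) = 33056.82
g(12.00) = 100838.50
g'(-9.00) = -12533.55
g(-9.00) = 27732.04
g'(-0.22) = -4.05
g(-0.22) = 1.12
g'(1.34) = 67.76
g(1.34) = 24.99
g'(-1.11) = -22.44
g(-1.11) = 9.82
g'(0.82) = 19.19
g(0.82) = 4.00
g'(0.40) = 2.41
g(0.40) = 0.01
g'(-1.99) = -119.10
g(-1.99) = 63.62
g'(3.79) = 1160.31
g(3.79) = 1160.42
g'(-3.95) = -993.59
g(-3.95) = 962.88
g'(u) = 18.24*u^3 + 10.17*u^2 + 6.38*u - 2.94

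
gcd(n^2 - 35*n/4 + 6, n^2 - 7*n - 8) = n - 8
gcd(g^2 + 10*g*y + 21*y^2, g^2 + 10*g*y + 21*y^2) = g^2 + 10*g*y + 21*y^2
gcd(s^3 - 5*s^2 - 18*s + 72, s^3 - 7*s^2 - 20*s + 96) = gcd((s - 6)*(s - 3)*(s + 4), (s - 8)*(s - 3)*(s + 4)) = s^2 + s - 12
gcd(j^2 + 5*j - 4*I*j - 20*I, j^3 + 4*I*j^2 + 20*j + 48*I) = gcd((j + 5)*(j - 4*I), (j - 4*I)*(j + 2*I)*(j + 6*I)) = j - 4*I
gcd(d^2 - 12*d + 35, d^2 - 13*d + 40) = d - 5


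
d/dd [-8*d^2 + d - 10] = 1 - 16*d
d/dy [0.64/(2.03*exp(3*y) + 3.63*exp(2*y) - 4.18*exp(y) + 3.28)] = (-3.8976*exp(2*y) - 4.6464*exp(y) + 2.6752)*exp(y)/(2.03*exp(3*y) + 3.63*exp(2*y) - 4.18*exp(y) + 3.28)^2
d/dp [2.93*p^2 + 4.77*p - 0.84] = 5.86*p + 4.77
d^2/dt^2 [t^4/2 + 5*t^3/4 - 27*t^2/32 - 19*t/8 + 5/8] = 6*t^2 + 15*t/2 - 27/16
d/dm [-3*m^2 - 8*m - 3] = -6*m - 8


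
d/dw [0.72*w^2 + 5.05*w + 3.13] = 1.44*w + 5.05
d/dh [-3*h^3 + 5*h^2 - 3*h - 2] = -9*h^2 + 10*h - 3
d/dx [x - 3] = 1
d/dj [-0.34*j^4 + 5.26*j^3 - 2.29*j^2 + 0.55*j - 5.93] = -1.36*j^3 + 15.78*j^2 - 4.58*j + 0.55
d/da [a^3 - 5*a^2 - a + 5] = 3*a^2 - 10*a - 1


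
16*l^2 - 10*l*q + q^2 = (-8*l + q)*(-2*l + q)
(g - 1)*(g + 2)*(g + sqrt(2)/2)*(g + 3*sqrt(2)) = g^4 + g^3 + 7*sqrt(2)*g^3/2 + g^2 + 7*sqrt(2)*g^2/2 - 7*sqrt(2)*g + 3*g - 6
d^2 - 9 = (d - 3)*(d + 3)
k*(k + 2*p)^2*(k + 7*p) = k^4 + 11*k^3*p + 32*k^2*p^2 + 28*k*p^3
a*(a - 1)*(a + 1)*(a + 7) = a^4 + 7*a^3 - a^2 - 7*a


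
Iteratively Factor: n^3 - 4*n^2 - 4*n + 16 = (n - 2)*(n^2 - 2*n - 8) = (n - 4)*(n - 2)*(n + 2)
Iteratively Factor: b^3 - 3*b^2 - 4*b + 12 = (b - 3)*(b^2 - 4) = (b - 3)*(b + 2)*(b - 2)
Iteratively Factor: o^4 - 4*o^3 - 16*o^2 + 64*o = (o - 4)*(o^3 - 16*o) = (o - 4)^2*(o^2 + 4*o) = o*(o - 4)^2*(o + 4)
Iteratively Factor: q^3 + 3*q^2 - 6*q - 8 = (q + 1)*(q^2 + 2*q - 8) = (q - 2)*(q + 1)*(q + 4)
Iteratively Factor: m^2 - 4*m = (m - 4)*(m)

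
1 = 1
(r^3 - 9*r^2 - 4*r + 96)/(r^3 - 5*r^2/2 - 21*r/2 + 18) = 2*(r - 8)/(2*r - 3)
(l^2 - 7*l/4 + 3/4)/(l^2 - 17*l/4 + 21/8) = 2*(l - 1)/(2*l - 7)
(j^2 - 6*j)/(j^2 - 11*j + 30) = j/(j - 5)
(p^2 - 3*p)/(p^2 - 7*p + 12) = p/(p - 4)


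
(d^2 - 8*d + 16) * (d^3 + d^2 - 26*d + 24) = d^5 - 7*d^4 - 18*d^3 + 248*d^2 - 608*d + 384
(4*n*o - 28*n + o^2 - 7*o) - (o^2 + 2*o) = 4*n*o - 28*n - 9*o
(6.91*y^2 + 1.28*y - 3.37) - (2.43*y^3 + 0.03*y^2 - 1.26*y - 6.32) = -2.43*y^3 + 6.88*y^2 + 2.54*y + 2.95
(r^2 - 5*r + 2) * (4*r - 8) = 4*r^3 - 28*r^2 + 48*r - 16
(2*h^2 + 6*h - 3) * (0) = 0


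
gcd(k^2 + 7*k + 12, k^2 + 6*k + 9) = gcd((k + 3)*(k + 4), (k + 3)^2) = k + 3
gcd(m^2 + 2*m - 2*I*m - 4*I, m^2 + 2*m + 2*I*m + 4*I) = m + 2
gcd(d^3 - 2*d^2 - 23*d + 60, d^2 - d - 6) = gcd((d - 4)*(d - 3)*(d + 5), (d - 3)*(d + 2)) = d - 3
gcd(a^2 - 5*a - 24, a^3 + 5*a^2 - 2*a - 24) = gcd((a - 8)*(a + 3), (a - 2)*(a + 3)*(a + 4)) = a + 3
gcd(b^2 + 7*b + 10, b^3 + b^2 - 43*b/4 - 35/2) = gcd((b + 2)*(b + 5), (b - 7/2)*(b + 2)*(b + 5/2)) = b + 2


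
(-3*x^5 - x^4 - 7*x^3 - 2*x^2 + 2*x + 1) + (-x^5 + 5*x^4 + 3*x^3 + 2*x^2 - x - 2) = -4*x^5 + 4*x^4 - 4*x^3 + x - 1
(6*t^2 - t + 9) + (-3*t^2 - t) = 3*t^2 - 2*t + 9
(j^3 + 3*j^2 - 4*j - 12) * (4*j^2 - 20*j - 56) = 4*j^5 - 8*j^4 - 132*j^3 - 136*j^2 + 464*j + 672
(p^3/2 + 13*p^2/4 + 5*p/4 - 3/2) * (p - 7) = p^4/2 - p^3/4 - 43*p^2/2 - 41*p/4 + 21/2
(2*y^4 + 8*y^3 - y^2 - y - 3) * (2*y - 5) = 4*y^5 + 6*y^4 - 42*y^3 + 3*y^2 - y + 15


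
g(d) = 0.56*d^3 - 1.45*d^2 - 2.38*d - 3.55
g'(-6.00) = 75.50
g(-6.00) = -162.43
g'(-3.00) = 21.44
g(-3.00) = -24.58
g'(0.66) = -3.56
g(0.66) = -5.59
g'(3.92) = 12.07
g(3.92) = -1.43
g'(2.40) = 0.34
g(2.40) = -9.87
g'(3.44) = 7.52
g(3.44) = -6.10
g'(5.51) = 32.65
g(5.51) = 32.99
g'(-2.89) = 20.03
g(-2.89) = -22.30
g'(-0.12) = -2.01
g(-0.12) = -3.29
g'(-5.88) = 72.76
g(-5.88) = -153.54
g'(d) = 1.68*d^2 - 2.9*d - 2.38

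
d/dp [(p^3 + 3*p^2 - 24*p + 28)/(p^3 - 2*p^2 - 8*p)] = (-5*p^4 + 32*p^3 - 156*p^2 + 112*p + 224)/(p^2*(p^4 - 4*p^3 - 12*p^2 + 32*p + 64))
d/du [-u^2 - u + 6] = -2*u - 1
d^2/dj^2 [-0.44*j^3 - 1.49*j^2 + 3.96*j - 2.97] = -2.64*j - 2.98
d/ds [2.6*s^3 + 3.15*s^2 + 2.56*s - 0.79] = 7.8*s^2 + 6.3*s + 2.56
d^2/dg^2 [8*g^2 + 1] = 16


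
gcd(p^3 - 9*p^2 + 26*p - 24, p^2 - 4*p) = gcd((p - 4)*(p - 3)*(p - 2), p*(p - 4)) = p - 4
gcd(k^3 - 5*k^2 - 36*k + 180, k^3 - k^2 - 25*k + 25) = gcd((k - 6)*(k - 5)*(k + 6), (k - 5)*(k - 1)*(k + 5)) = k - 5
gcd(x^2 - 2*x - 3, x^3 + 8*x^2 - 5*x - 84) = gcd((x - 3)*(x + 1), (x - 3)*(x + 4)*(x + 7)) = x - 3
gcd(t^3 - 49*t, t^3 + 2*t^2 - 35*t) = t^2 + 7*t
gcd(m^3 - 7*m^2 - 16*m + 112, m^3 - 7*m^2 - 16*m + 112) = m^3 - 7*m^2 - 16*m + 112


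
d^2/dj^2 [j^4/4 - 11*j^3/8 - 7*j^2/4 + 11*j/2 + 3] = 3*j^2 - 33*j/4 - 7/2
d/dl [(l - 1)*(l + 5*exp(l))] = 5*l*exp(l) + 2*l - 1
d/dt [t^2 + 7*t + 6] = 2*t + 7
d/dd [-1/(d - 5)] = (d - 5)^(-2)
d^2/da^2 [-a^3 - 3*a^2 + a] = -6*a - 6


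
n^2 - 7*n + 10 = (n - 5)*(n - 2)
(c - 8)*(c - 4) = c^2 - 12*c + 32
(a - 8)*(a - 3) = a^2 - 11*a + 24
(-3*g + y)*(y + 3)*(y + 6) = -3*g*y^2 - 27*g*y - 54*g + y^3 + 9*y^2 + 18*y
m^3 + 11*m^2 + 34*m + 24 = (m + 1)*(m + 4)*(m + 6)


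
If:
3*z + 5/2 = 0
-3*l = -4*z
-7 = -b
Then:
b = 7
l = -10/9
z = -5/6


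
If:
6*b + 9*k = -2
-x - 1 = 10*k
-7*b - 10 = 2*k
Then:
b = -86/51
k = 46/51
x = -511/51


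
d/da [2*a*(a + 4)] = 4*a + 8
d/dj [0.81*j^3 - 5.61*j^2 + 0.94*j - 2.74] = 2.43*j^2 - 11.22*j + 0.94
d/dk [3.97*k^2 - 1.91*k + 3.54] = 7.94*k - 1.91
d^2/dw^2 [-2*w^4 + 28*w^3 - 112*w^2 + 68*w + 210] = -24*w^2 + 168*w - 224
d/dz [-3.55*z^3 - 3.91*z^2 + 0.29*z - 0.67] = -10.65*z^2 - 7.82*z + 0.29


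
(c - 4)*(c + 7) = c^2 + 3*c - 28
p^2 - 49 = (p - 7)*(p + 7)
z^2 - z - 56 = (z - 8)*(z + 7)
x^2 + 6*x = x*(x + 6)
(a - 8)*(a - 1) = a^2 - 9*a + 8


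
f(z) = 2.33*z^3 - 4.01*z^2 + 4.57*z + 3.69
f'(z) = 6.99*z^2 - 8.02*z + 4.57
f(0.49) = 5.24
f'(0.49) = 2.32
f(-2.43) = -64.53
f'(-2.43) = 65.33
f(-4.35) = -283.86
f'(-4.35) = 171.73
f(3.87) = 96.37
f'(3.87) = 78.22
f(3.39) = 63.87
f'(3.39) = 57.71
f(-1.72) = -27.89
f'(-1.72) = 39.04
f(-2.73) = -86.08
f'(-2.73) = 78.56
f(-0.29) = 1.97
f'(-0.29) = 7.48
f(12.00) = 3507.33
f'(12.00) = 914.89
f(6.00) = 390.03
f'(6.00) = 208.09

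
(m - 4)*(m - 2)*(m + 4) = m^3 - 2*m^2 - 16*m + 32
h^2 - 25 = (h - 5)*(h + 5)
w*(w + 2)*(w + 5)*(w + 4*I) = w^4 + 7*w^3 + 4*I*w^3 + 10*w^2 + 28*I*w^2 + 40*I*w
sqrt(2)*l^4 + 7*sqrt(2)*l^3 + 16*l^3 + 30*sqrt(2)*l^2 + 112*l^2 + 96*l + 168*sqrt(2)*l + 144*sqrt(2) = (l + 6)*(l + 2*sqrt(2))*(l + 6*sqrt(2))*(sqrt(2)*l + sqrt(2))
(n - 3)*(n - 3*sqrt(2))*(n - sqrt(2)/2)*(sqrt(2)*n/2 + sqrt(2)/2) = sqrt(2)*n^4/2 - 7*n^3/2 - sqrt(2)*n^3 + 7*n^2 - 3*sqrt(2)*n + 21*n/2 - 9*sqrt(2)/2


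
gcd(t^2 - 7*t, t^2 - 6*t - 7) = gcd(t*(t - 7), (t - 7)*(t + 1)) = t - 7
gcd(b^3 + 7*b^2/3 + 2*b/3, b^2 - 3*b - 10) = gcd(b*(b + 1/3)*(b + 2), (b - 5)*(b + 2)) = b + 2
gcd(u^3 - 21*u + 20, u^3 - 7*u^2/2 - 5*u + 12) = u - 4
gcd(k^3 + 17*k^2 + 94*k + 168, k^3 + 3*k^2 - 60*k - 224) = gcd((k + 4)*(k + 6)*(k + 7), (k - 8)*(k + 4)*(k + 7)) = k^2 + 11*k + 28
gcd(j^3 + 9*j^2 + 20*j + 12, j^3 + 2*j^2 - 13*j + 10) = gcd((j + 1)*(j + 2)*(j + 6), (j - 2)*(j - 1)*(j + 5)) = 1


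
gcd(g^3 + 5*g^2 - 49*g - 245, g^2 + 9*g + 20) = g + 5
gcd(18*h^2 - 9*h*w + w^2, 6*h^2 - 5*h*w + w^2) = -3*h + w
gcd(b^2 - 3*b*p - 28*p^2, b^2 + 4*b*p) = b + 4*p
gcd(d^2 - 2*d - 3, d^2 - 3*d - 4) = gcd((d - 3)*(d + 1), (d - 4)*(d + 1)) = d + 1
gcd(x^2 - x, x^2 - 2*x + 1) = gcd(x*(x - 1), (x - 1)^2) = x - 1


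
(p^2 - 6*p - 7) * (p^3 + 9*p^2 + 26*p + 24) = p^5 + 3*p^4 - 35*p^3 - 195*p^2 - 326*p - 168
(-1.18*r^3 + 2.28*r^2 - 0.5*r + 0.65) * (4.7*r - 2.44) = -5.546*r^4 + 13.5952*r^3 - 7.9132*r^2 + 4.275*r - 1.586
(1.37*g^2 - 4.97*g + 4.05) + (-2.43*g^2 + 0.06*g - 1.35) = -1.06*g^2 - 4.91*g + 2.7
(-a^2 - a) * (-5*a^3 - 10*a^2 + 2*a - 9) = 5*a^5 + 15*a^4 + 8*a^3 + 7*a^2 + 9*a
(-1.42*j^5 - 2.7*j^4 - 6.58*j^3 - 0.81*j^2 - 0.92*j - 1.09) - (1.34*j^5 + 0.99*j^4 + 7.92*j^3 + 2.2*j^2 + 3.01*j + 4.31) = -2.76*j^5 - 3.69*j^4 - 14.5*j^3 - 3.01*j^2 - 3.93*j - 5.4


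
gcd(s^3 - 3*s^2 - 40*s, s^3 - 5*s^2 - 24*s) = s^2 - 8*s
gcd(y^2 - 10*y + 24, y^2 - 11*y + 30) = y - 6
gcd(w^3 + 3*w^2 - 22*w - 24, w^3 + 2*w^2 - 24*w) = w^2 + 2*w - 24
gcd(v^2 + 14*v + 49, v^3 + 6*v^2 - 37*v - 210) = v + 7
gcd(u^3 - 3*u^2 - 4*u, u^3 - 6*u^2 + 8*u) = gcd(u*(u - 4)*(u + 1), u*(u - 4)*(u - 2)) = u^2 - 4*u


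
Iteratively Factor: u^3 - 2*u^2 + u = (u - 1)*(u^2 - u) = u*(u - 1)*(u - 1)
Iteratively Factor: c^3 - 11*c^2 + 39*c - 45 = (c - 3)*(c^2 - 8*c + 15) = (c - 5)*(c - 3)*(c - 3)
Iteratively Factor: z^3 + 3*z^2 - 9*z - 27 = (z - 3)*(z^2 + 6*z + 9) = (z - 3)*(z + 3)*(z + 3)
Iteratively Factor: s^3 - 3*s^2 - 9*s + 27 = (s + 3)*(s^2 - 6*s + 9) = (s - 3)*(s + 3)*(s - 3)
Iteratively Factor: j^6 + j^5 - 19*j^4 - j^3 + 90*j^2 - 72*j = (j - 2)*(j^5 + 3*j^4 - 13*j^3 - 27*j^2 + 36*j) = j*(j - 2)*(j^4 + 3*j^3 - 13*j^2 - 27*j + 36) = j*(j - 3)*(j - 2)*(j^3 + 6*j^2 + 5*j - 12) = j*(j - 3)*(j - 2)*(j + 3)*(j^2 + 3*j - 4) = j*(j - 3)*(j - 2)*(j + 3)*(j + 4)*(j - 1)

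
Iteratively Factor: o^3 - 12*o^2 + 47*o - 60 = (o - 5)*(o^2 - 7*o + 12) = (o - 5)*(o - 4)*(o - 3)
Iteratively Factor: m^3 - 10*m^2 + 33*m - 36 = (m - 4)*(m^2 - 6*m + 9) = (m - 4)*(m - 3)*(m - 3)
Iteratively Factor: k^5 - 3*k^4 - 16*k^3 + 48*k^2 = (k)*(k^4 - 3*k^3 - 16*k^2 + 48*k) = k*(k - 4)*(k^3 + k^2 - 12*k) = k*(k - 4)*(k + 4)*(k^2 - 3*k) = k^2*(k - 4)*(k + 4)*(k - 3)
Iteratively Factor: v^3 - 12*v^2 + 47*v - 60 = (v - 5)*(v^2 - 7*v + 12) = (v - 5)*(v - 4)*(v - 3)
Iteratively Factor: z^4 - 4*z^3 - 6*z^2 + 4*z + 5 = (z - 1)*(z^3 - 3*z^2 - 9*z - 5) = (z - 5)*(z - 1)*(z^2 + 2*z + 1) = (z - 5)*(z - 1)*(z + 1)*(z + 1)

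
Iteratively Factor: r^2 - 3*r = (r - 3)*(r)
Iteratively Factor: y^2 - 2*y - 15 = (y - 5)*(y + 3)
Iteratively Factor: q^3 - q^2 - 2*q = (q)*(q^2 - q - 2) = q*(q - 2)*(q + 1)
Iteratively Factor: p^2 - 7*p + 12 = (p - 4)*(p - 3)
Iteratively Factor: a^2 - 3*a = (a)*(a - 3)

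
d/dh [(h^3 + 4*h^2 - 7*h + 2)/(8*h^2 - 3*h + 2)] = 2*(4*h^4 - 3*h^3 + 25*h^2 - 8*h - 4)/(64*h^4 - 48*h^3 + 41*h^2 - 12*h + 4)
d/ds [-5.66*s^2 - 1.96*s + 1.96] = -11.32*s - 1.96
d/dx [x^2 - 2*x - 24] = 2*x - 2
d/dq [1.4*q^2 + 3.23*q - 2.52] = 2.8*q + 3.23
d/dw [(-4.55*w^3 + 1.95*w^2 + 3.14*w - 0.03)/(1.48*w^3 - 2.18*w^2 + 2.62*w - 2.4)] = (7.03299999999999*w^4 - 33.1364*w^3 + 44.8474*w^2 - 9.4908*w - 7.4574)/(2.1904*w^6 - 6.4528*w^5 + 12.5076*w^4 - 18.5272*w^3 + 17.3284*w^2 - 12.576*w + 5.76)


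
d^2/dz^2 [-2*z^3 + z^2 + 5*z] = 2 - 12*z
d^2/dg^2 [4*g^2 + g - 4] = 8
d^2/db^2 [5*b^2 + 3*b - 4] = 10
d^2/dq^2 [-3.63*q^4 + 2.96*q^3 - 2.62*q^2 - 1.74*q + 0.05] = -43.56*q^2 + 17.76*q - 5.24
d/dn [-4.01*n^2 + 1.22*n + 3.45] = 1.22 - 8.02*n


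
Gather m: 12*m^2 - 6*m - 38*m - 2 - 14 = 12*m^2 - 44*m - 16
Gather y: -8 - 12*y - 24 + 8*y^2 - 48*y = 8*y^2 - 60*y - 32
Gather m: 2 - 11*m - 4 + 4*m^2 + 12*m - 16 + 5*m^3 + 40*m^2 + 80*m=5*m^3 + 44*m^2 + 81*m - 18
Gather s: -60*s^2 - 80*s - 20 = -60*s^2 - 80*s - 20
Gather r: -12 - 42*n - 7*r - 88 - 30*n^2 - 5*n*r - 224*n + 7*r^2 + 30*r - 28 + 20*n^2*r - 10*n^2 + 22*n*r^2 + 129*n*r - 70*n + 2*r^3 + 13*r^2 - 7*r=-40*n^2 - 336*n + 2*r^3 + r^2*(22*n + 20) + r*(20*n^2 + 124*n + 16) - 128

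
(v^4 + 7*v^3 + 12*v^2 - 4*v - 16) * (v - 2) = v^5 + 5*v^4 - 2*v^3 - 28*v^2 - 8*v + 32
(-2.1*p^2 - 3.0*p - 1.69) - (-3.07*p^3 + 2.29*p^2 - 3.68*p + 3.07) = 3.07*p^3 - 4.39*p^2 + 0.68*p - 4.76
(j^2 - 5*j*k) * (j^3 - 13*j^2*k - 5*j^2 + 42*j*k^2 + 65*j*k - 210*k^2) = j^5 - 18*j^4*k - 5*j^4 + 107*j^3*k^2 + 90*j^3*k - 210*j^2*k^3 - 535*j^2*k^2 + 1050*j*k^3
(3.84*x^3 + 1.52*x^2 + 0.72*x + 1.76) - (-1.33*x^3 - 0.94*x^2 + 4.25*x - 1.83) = 5.17*x^3 + 2.46*x^2 - 3.53*x + 3.59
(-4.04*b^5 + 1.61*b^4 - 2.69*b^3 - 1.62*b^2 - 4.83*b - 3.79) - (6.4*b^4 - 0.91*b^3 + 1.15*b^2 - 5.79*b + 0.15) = -4.04*b^5 - 4.79*b^4 - 1.78*b^3 - 2.77*b^2 + 0.96*b - 3.94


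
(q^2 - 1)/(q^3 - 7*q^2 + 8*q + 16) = (q - 1)/(q^2 - 8*q + 16)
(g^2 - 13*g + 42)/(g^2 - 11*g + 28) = (g - 6)/(g - 4)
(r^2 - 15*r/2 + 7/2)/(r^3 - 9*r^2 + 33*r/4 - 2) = 2*(r - 7)/(2*r^2 - 17*r + 8)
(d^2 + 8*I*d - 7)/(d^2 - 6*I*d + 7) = (d + 7*I)/(d - 7*I)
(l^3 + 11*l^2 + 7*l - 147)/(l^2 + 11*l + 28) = (l^2 + 4*l - 21)/(l + 4)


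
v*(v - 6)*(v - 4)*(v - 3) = v^4 - 13*v^3 + 54*v^2 - 72*v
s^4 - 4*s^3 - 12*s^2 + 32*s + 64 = (s - 4)^2*(s + 2)^2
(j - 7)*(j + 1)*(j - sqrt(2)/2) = j^3 - 6*j^2 - sqrt(2)*j^2/2 - 7*j + 3*sqrt(2)*j + 7*sqrt(2)/2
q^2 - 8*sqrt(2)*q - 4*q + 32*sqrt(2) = (q - 4)*(q - 8*sqrt(2))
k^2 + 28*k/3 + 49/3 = (k + 7/3)*(k + 7)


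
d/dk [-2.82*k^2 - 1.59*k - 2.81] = -5.64*k - 1.59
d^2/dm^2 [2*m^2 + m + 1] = 4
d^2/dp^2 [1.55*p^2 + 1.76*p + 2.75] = 3.10000000000000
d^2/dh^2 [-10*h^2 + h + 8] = -20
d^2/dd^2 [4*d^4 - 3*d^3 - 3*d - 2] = 6*d*(8*d - 3)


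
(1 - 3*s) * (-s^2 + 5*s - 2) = 3*s^3 - 16*s^2 + 11*s - 2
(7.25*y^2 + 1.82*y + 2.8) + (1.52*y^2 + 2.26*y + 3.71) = 8.77*y^2 + 4.08*y + 6.51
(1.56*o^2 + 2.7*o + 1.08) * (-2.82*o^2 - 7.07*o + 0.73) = -4.3992*o^4 - 18.6432*o^3 - 20.9958*o^2 - 5.6646*o + 0.7884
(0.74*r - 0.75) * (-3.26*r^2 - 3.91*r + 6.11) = -2.4124*r^3 - 0.4484*r^2 + 7.4539*r - 4.5825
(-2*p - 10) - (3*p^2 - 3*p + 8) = -3*p^2 + p - 18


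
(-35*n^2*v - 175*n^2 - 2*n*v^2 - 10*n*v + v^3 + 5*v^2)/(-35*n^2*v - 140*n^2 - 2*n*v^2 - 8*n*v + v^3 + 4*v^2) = (v + 5)/(v + 4)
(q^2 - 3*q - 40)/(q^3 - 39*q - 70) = (q - 8)/(q^2 - 5*q - 14)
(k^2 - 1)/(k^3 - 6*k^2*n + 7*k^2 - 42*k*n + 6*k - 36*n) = (k - 1)/(k^2 - 6*k*n + 6*k - 36*n)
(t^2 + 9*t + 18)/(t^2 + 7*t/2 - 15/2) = 2*(t^2 + 9*t + 18)/(2*t^2 + 7*t - 15)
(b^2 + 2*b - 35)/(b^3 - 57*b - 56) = (b - 5)/(b^2 - 7*b - 8)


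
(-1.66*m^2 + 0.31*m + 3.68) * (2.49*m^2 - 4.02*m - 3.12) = -4.1334*m^4 + 7.4451*m^3 + 13.0962*m^2 - 15.7608*m - 11.4816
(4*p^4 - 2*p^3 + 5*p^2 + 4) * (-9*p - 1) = -36*p^5 + 14*p^4 - 43*p^3 - 5*p^2 - 36*p - 4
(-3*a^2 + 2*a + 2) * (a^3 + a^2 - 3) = -3*a^5 - a^4 + 4*a^3 + 11*a^2 - 6*a - 6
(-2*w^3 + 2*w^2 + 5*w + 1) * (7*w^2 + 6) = -14*w^5 + 14*w^4 + 23*w^3 + 19*w^2 + 30*w + 6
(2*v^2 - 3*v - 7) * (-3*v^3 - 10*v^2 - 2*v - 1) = -6*v^5 - 11*v^4 + 47*v^3 + 74*v^2 + 17*v + 7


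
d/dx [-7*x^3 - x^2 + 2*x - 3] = -21*x^2 - 2*x + 2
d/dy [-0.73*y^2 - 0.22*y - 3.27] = -1.46*y - 0.22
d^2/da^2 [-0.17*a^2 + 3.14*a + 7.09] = -0.340000000000000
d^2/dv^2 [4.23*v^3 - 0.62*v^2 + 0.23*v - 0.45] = 25.38*v - 1.24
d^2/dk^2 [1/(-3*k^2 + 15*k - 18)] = 2*(k^2 - 5*k - (2*k - 5)^2 + 6)/(3*(k^2 - 5*k + 6)^3)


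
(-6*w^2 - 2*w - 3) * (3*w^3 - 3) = -18*w^5 - 6*w^4 - 9*w^3 + 18*w^2 + 6*w + 9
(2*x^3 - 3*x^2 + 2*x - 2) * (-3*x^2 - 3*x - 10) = -6*x^5 + 3*x^4 - 17*x^3 + 30*x^2 - 14*x + 20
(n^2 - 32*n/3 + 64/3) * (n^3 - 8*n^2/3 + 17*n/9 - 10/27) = n^5 - 40*n^4/3 + 155*n^3/3 - 2090*n^2/27 + 3584*n/81 - 640/81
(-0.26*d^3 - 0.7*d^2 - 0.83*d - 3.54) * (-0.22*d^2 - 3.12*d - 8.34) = 0.0572*d^5 + 0.9652*d^4 + 4.535*d^3 + 9.2064*d^2 + 17.967*d + 29.5236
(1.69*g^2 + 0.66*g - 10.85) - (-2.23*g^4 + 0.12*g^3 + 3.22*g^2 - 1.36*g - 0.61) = 2.23*g^4 - 0.12*g^3 - 1.53*g^2 + 2.02*g - 10.24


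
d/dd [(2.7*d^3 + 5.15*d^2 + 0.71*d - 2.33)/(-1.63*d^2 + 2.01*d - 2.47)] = (-4.401*d^4 + 10.854*d^3 - 8.4982*d^2 - 33.0368*d + 2.9296)/(2.6569*d^4 - 6.5526*d^3 + 12.0923*d^2 - 9.9294*d + 6.1009)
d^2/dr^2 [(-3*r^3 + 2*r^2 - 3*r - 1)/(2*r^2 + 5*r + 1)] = 2*(-101*r^3 - 69*r^2 - 21*r - 6)/(8*r^6 + 60*r^5 + 162*r^4 + 185*r^3 + 81*r^2 + 15*r + 1)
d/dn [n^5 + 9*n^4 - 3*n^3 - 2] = n^2*(5*n^2 + 36*n - 9)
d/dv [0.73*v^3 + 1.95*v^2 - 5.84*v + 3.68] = 2.19*v^2 + 3.9*v - 5.84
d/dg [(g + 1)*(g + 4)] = 2*g + 5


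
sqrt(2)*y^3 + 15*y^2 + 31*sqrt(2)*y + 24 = (y + 3*sqrt(2))*(y + 4*sqrt(2))*(sqrt(2)*y + 1)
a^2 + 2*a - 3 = (a - 1)*(a + 3)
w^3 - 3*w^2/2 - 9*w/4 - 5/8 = (w - 5/2)*(w + 1/2)^2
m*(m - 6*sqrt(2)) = m^2 - 6*sqrt(2)*m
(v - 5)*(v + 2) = v^2 - 3*v - 10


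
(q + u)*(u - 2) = q*u - 2*q + u^2 - 2*u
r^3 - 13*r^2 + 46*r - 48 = (r - 8)*(r - 3)*(r - 2)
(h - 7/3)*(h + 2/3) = h^2 - 5*h/3 - 14/9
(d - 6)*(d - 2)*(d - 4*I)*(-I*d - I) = -I*d^4 - 4*d^3 + 7*I*d^3 + 28*d^2 - 4*I*d^2 - 16*d - 12*I*d - 48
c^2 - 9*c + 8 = (c - 8)*(c - 1)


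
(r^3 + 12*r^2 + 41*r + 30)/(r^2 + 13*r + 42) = (r^2 + 6*r + 5)/(r + 7)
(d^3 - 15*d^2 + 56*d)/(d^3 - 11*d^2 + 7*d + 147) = d*(d - 8)/(d^2 - 4*d - 21)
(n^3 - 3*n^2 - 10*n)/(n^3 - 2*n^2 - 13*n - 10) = n/(n + 1)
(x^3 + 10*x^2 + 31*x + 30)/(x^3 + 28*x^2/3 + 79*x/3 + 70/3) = 3*(x + 3)/(3*x + 7)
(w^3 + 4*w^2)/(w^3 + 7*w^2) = (w + 4)/(w + 7)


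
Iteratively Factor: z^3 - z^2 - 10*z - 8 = (z + 1)*(z^2 - 2*z - 8) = (z - 4)*(z + 1)*(z + 2)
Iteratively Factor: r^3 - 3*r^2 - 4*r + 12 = (r - 2)*(r^2 - r - 6) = (r - 2)*(r + 2)*(r - 3)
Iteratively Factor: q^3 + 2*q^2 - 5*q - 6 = (q + 3)*(q^2 - q - 2) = (q + 1)*(q + 3)*(q - 2)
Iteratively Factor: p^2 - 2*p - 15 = (p - 5)*(p + 3)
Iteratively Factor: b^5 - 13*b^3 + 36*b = (b - 2)*(b^4 + 2*b^3 - 9*b^2 - 18*b) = b*(b - 2)*(b^3 + 2*b^2 - 9*b - 18) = b*(b - 3)*(b - 2)*(b^2 + 5*b + 6) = b*(b - 3)*(b - 2)*(b + 2)*(b + 3)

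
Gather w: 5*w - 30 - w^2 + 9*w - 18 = -w^2 + 14*w - 48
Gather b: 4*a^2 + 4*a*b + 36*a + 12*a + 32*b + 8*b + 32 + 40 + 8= 4*a^2 + 48*a + b*(4*a + 40) + 80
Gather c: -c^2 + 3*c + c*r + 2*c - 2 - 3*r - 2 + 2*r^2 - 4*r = -c^2 + c*(r + 5) + 2*r^2 - 7*r - 4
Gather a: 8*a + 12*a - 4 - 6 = 20*a - 10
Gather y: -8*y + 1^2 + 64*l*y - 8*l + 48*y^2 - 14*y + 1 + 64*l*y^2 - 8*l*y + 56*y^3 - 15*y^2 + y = -8*l + 56*y^3 + y^2*(64*l + 33) + y*(56*l - 21) + 2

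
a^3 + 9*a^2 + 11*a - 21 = (a - 1)*(a + 3)*(a + 7)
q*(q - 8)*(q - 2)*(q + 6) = q^4 - 4*q^3 - 44*q^2 + 96*q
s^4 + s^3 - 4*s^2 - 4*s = s*(s - 2)*(s + 1)*(s + 2)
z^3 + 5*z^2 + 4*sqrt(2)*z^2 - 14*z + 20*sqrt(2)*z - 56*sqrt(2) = (z - 2)*(z + 7)*(z + 4*sqrt(2))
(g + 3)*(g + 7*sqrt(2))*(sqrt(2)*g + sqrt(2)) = sqrt(2)*g^3 + 4*sqrt(2)*g^2 + 14*g^2 + 3*sqrt(2)*g + 56*g + 42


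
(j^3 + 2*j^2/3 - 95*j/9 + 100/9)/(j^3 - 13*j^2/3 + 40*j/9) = (3*j^2 + 7*j - 20)/(j*(3*j - 8))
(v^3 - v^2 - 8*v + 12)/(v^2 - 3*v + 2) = (v^2 + v - 6)/(v - 1)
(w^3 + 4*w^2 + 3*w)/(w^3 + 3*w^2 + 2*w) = (w + 3)/(w + 2)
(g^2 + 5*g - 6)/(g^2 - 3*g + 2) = (g + 6)/(g - 2)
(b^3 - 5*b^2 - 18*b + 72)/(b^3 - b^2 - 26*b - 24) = (b - 3)/(b + 1)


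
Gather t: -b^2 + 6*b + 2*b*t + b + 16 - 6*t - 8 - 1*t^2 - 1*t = -b^2 + 7*b - t^2 + t*(2*b - 7) + 8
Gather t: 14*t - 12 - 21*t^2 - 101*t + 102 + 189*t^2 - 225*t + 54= 168*t^2 - 312*t + 144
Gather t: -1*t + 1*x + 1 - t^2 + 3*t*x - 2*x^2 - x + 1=-t^2 + t*(3*x - 1) - 2*x^2 + 2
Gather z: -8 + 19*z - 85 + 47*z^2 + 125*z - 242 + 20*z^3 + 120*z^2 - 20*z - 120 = 20*z^3 + 167*z^2 + 124*z - 455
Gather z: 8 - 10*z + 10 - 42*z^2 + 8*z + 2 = -42*z^2 - 2*z + 20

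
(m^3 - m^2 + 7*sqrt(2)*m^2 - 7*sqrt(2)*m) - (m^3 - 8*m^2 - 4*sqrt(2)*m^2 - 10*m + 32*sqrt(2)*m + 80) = 7*m^2 + 11*sqrt(2)*m^2 - 39*sqrt(2)*m + 10*m - 80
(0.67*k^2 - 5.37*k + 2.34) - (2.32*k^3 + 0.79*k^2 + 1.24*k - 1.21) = -2.32*k^3 - 0.12*k^2 - 6.61*k + 3.55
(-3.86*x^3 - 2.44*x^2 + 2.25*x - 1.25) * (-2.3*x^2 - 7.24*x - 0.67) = 8.878*x^5 + 33.5584*x^4 + 15.0768*x^3 - 11.7802*x^2 + 7.5425*x + 0.8375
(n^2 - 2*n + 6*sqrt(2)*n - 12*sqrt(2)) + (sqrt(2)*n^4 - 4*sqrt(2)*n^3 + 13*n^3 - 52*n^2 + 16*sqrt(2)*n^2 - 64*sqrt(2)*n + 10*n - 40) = sqrt(2)*n^4 - 4*sqrt(2)*n^3 + 13*n^3 - 51*n^2 + 16*sqrt(2)*n^2 - 58*sqrt(2)*n + 8*n - 40 - 12*sqrt(2)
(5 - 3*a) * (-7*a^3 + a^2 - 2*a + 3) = 21*a^4 - 38*a^3 + 11*a^2 - 19*a + 15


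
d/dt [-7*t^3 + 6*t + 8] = 6 - 21*t^2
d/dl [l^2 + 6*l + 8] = 2*l + 6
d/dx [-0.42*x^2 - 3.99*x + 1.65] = -0.84*x - 3.99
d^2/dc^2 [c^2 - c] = 2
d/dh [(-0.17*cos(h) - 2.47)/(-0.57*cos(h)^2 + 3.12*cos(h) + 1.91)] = (0.0969*cos(h)^2 + 2.8158*cos(h) - 7.3817)*sin(h)/(0.3249*cos(h)^4 - 3.5568*cos(h)^3 + 7.557*cos(h)^2 + 11.9184*cos(h) + 3.6481)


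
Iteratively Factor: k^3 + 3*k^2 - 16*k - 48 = (k - 4)*(k^2 + 7*k + 12) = (k - 4)*(k + 4)*(k + 3)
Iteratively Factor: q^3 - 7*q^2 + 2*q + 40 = (q + 2)*(q^2 - 9*q + 20) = (q - 5)*(q + 2)*(q - 4)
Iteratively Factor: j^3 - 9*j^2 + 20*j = (j - 5)*(j^2 - 4*j) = (j - 5)*(j - 4)*(j)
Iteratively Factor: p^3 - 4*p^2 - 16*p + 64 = (p - 4)*(p^2 - 16) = (p - 4)*(p + 4)*(p - 4)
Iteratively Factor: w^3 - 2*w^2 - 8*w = (w + 2)*(w^2 - 4*w) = w*(w + 2)*(w - 4)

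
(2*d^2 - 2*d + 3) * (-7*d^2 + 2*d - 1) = -14*d^4 + 18*d^3 - 27*d^2 + 8*d - 3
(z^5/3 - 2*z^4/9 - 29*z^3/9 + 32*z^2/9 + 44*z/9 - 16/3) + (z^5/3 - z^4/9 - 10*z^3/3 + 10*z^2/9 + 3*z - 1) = 2*z^5/3 - z^4/3 - 59*z^3/9 + 14*z^2/3 + 71*z/9 - 19/3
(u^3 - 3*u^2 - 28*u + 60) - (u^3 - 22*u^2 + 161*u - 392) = 19*u^2 - 189*u + 452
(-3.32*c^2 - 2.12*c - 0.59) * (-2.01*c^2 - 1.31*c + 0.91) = 6.6732*c^4 + 8.6104*c^3 + 0.9419*c^2 - 1.1563*c - 0.5369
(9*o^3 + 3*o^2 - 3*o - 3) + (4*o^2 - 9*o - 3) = 9*o^3 + 7*o^2 - 12*o - 6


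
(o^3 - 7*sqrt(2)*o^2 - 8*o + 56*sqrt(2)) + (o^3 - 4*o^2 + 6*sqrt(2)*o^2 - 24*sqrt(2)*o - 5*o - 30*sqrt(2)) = 2*o^3 - 4*o^2 - sqrt(2)*o^2 - 24*sqrt(2)*o - 13*o + 26*sqrt(2)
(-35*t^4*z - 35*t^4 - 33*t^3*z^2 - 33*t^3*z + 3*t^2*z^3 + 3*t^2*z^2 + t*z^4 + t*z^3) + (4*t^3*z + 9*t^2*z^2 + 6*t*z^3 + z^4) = -35*t^4*z - 35*t^4 - 33*t^3*z^2 - 29*t^3*z + 3*t^2*z^3 + 12*t^2*z^2 + t*z^4 + 7*t*z^3 + z^4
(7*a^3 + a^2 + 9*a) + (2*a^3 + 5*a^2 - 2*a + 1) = 9*a^3 + 6*a^2 + 7*a + 1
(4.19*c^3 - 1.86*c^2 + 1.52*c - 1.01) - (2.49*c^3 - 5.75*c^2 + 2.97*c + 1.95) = 1.7*c^3 + 3.89*c^2 - 1.45*c - 2.96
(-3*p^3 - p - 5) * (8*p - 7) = -24*p^4 + 21*p^3 - 8*p^2 - 33*p + 35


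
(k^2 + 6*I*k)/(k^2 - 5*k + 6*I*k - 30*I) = k/(k - 5)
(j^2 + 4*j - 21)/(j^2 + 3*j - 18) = (j + 7)/(j + 6)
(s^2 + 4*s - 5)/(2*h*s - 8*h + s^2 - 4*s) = (s^2 + 4*s - 5)/(2*h*s - 8*h + s^2 - 4*s)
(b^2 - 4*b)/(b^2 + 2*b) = (b - 4)/(b + 2)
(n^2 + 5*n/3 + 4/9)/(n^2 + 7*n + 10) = (9*n^2 + 15*n + 4)/(9*(n^2 + 7*n + 10))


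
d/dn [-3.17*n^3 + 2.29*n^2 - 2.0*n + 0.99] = -9.51*n^2 + 4.58*n - 2.0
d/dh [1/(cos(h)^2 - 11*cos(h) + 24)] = (2*cos(h) - 11)*sin(h)/(cos(h)^2 - 11*cos(h) + 24)^2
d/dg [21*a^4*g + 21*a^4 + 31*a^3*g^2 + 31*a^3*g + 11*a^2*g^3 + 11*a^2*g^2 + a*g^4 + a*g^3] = a*(21*a^3 + 62*a^2*g + 31*a^2 + 33*a*g^2 + 22*a*g + 4*g^3 + 3*g^2)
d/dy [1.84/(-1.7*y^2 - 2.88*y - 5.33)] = (6.256*y + 5.2992)/(1.7*y^2 + 2.88*y + 5.33)^2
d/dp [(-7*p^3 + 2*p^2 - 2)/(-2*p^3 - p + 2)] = (p*(21*p - 4)*(2*p^3 + p - 2) - (6*p^2 + 1)*(7*p^3 - 2*p^2 + 2))/(2*p^3 + p - 2)^2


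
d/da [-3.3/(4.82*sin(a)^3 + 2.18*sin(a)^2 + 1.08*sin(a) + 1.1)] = (47.718*sin(a)^2 + 14.388*sin(a) + 3.564)*cos(a)/(4.82*sin(a)^3 + 2.18*sin(a)^2 + 1.08*sin(a) + 1.1)^2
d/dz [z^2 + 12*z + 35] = 2*z + 12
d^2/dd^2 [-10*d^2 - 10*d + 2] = -20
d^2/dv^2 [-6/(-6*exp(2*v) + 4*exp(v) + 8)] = 6*((1 - 6*exp(v))*(-3*exp(2*v) + 2*exp(v) + 4) - 4*(3*exp(v) - 1)^2*exp(v))*exp(v)/(-3*exp(2*v) + 2*exp(v) + 4)^3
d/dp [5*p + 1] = 5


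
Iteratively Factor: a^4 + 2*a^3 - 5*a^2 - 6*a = (a)*(a^3 + 2*a^2 - 5*a - 6) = a*(a - 2)*(a^2 + 4*a + 3) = a*(a - 2)*(a + 3)*(a + 1)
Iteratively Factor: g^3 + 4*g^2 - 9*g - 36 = (g + 3)*(g^2 + g - 12) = (g + 3)*(g + 4)*(g - 3)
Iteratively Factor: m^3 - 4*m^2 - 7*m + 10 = (m - 1)*(m^2 - 3*m - 10) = (m - 5)*(m - 1)*(m + 2)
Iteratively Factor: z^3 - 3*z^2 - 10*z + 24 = (z - 4)*(z^2 + z - 6) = (z - 4)*(z + 3)*(z - 2)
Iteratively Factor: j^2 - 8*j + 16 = (j - 4)*(j - 4)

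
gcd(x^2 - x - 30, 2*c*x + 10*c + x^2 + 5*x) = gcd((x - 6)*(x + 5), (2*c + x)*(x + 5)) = x + 5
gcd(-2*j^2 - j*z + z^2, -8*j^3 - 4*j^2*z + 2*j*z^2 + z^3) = -2*j + z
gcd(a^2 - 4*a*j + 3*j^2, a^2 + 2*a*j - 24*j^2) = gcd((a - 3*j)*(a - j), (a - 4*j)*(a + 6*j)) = 1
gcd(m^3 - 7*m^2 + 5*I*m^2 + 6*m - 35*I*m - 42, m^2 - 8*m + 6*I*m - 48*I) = m + 6*I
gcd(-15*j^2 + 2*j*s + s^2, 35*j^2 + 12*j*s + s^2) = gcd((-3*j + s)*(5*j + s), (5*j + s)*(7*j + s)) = 5*j + s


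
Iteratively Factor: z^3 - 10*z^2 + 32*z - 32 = (z - 4)*(z^2 - 6*z + 8) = (z - 4)*(z - 2)*(z - 4)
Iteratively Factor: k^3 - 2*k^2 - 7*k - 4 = (k + 1)*(k^2 - 3*k - 4) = (k - 4)*(k + 1)*(k + 1)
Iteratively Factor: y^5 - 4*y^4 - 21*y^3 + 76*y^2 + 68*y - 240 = (y + 4)*(y^4 - 8*y^3 + 11*y^2 + 32*y - 60) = (y + 2)*(y + 4)*(y^3 - 10*y^2 + 31*y - 30) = (y - 3)*(y + 2)*(y + 4)*(y^2 - 7*y + 10) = (y - 3)*(y - 2)*(y + 2)*(y + 4)*(y - 5)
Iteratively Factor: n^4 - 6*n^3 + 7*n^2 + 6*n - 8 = (n + 1)*(n^3 - 7*n^2 + 14*n - 8) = (n - 1)*(n + 1)*(n^2 - 6*n + 8) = (n - 2)*(n - 1)*(n + 1)*(n - 4)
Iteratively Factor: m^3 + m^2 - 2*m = (m)*(m^2 + m - 2) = m*(m - 1)*(m + 2)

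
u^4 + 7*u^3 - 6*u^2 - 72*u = u*(u - 3)*(u + 4)*(u + 6)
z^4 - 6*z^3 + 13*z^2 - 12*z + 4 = (z - 2)^2*(z - 1)^2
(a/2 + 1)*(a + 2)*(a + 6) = a^3/2 + 5*a^2 + 14*a + 12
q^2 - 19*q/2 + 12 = (q - 8)*(q - 3/2)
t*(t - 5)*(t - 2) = t^3 - 7*t^2 + 10*t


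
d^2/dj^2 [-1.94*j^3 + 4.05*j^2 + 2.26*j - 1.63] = 8.1 - 11.64*j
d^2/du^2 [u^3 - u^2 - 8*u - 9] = 6*u - 2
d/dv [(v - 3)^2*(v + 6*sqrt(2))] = 3*(v - 3)*(v - 1 + 4*sqrt(2))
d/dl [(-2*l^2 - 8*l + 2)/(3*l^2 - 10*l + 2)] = 4*(11*l^2 - 5*l + 1)/(9*l^4 - 60*l^3 + 112*l^2 - 40*l + 4)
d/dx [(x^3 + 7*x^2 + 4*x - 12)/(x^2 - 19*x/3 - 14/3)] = 3*(3*x^4 - 38*x^3 - 187*x^2 - 124*x - 284)/(9*x^4 - 114*x^3 + 277*x^2 + 532*x + 196)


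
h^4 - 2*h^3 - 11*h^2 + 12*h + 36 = (h - 3)^2*(h + 2)^2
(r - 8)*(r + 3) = r^2 - 5*r - 24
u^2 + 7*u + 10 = (u + 2)*(u + 5)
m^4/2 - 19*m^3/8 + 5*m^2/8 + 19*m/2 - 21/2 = (m/2 + 1)*(m - 3)*(m - 2)*(m - 7/4)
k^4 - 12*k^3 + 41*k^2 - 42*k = k*(k - 7)*(k - 3)*(k - 2)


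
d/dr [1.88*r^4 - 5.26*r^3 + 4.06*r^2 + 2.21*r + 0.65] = 7.52*r^3 - 15.78*r^2 + 8.12*r + 2.21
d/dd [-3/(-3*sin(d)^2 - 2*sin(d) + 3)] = -6*(3*sin(d) + 1)*cos(d)/(2*sin(d) - 3*cos(d)^2)^2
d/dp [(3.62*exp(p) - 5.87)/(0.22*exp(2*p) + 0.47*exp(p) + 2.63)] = (-0.7964*exp(2*p) + 2.5828*exp(p) + 12.2795)*exp(p)/(0.0484*exp(4*p) + 0.2068*exp(3*p) + 1.3781*exp(2*p) + 2.4722*exp(p) + 6.9169)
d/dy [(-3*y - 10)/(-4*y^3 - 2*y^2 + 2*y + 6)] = (6*y^3 + 3*y^2 - 3*y - (3*y + 10)*(6*y^2 + 2*y - 1) - 9)/(2*(2*y^3 + y^2 - y - 3)^2)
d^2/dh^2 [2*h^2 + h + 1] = 4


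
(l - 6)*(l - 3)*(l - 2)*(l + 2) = l^4 - 9*l^3 + 14*l^2 + 36*l - 72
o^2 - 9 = (o - 3)*(o + 3)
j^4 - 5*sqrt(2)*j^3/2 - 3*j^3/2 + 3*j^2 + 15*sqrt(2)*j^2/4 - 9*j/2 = j*(j - 3/2)*(j - 3*sqrt(2)/2)*(j - sqrt(2))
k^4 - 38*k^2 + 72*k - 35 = (k - 5)*(k - 1)^2*(k + 7)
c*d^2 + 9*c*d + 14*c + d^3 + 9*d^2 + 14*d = (c + d)*(d + 2)*(d + 7)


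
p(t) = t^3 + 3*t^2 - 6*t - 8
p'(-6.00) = 66.00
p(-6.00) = -80.00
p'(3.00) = 39.00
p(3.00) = 28.00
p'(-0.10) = -6.57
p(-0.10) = -7.37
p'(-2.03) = -5.82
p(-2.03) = 8.18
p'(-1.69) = -7.57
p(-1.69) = 5.88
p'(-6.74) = 89.84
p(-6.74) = -137.46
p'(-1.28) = -8.76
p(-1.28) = 2.50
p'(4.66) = 87.11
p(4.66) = 130.38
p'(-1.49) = -8.28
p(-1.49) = 4.29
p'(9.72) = 335.76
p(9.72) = 1135.45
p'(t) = 3*t^2 + 6*t - 6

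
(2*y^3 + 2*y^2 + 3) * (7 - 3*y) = -6*y^4 + 8*y^3 + 14*y^2 - 9*y + 21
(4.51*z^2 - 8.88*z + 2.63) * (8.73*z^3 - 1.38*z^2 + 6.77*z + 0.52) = 39.3723*z^5 - 83.7462*z^4 + 65.747*z^3 - 61.4018*z^2 + 13.1875*z + 1.3676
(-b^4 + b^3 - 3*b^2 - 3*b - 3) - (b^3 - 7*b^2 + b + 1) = -b^4 + 4*b^2 - 4*b - 4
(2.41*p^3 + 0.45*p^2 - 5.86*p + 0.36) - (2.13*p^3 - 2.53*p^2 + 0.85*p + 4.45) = 0.28*p^3 + 2.98*p^2 - 6.71*p - 4.09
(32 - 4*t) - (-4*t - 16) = 48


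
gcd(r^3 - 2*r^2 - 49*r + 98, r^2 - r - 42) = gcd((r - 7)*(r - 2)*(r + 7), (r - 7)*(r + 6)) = r - 7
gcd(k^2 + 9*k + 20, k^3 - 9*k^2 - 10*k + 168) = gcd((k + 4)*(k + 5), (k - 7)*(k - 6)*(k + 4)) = k + 4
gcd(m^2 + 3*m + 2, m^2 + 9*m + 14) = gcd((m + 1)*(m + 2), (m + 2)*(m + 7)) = m + 2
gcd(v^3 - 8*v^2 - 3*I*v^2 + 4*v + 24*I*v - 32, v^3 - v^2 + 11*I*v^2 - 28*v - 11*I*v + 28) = 1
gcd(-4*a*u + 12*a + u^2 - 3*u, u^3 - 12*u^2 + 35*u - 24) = u - 3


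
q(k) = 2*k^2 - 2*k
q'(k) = 4*k - 2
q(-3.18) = 26.58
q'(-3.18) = -14.72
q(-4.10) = 41.82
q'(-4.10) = -18.40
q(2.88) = 10.83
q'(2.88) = 9.52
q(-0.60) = 1.92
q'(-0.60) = -4.40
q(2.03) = 4.18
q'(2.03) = 6.12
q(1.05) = 0.10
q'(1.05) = 2.20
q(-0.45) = 1.30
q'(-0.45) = -3.80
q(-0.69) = 2.33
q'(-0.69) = -4.76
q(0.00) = 0.00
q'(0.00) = -2.00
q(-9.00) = 180.00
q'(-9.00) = -38.00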